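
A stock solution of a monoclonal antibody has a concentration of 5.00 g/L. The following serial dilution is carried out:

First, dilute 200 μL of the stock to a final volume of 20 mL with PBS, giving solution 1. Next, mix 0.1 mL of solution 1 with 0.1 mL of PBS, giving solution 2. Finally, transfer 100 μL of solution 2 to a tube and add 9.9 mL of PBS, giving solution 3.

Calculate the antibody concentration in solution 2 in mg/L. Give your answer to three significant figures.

25.0 mg/L

Step 1: 200 μL brought to 20 mL → factor 20000/200 = 100
Step 2: 0.1 mL + 0.1 mL = 0.2 mL total → factor 0.2/0.1 = 2
Dilution factor through solution 2 = 100 × 2 = 200
[solution 2] = 5.00 g/L / 200 = 0.02500 g/L = 25.0 mg/L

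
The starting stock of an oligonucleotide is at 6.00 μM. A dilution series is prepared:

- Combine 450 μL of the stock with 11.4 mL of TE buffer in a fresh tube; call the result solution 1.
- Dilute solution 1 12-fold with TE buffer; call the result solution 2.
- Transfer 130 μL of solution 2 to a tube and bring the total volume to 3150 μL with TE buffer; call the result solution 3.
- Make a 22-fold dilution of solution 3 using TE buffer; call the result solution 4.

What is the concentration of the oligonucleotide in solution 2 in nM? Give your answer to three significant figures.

19.0 nM

Step 1: 450 μL + 11.4 mL = 11850 μL total → factor 11850/450 = 26.333
Step 2: 12-fold → factor 12
Dilution factor through solution 2 = 26.333 × 12 = 316
[solution 2] = 6.00 μM / 316 = 0.01899 μM = 19.0 nM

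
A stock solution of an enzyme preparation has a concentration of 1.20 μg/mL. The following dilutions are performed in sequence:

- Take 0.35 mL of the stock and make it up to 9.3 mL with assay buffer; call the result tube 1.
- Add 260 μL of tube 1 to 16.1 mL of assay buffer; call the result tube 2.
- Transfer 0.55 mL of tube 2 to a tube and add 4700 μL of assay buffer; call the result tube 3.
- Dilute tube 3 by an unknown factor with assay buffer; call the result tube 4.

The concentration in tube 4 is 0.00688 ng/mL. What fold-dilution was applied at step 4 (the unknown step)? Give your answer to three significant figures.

Step 1: 0.35 mL brought to 9.3 mL → factor 9.3/0.35 = 26.571
Step 2: 260 μL + 16.1 mL = 16360 μL total → factor 16360/260 = 62.923
Step 3: 0.55 mL + 4700 μL = 5.25 mL total → factor 5.25/0.55 = 9.5455
Step 4: unknown factor x
Product of known-step factors = 15960
Overall factor = 1.20 μg/mL / (0.00688 ng/mL) = 1.7442 × 10^5
x = 1.7442 × 10^5 / 15960 = 10.9

10.9-fold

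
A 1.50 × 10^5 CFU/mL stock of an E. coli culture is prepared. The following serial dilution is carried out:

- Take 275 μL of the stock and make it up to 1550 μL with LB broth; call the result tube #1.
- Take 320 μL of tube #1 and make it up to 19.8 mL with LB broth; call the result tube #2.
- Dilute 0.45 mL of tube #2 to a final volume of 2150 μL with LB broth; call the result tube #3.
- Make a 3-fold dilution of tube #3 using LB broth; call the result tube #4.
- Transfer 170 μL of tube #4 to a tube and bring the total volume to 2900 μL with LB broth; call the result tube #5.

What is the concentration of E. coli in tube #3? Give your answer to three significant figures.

90.0 CFU/mL

Step 1: 275 μL brought to 1550 μL → factor 1550/275 = 5.6364
Step 2: 320 μL brought to 19.8 mL → factor 19800/320 = 61.875
Step 3: 0.45 mL brought to 2150 μL → factor 2.15/0.45 = 4.7778
Dilution factor through tube #3 = 5.6364 × 61.875 × 4.7778 = 1666.2
[tube #3] = 1.50 × 10^5 CFU/mL / 1666.2 = 90.0 CFU/mL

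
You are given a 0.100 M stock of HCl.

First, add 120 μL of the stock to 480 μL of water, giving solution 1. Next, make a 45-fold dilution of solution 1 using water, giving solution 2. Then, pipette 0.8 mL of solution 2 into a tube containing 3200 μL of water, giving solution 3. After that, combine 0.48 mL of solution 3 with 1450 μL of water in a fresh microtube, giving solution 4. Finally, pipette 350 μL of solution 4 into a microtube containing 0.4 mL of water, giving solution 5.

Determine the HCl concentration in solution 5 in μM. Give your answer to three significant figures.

10.3 μM

Step 1: 120 μL + 480 μL = 600 μL total → factor 600/120 = 5
Step 2: 45-fold → factor 45
Step 3: 0.8 mL + 3200 μL = 4 mL total → factor 4/0.8 = 5
Step 4: 0.48 mL + 1450 μL = 1.93 mL total → factor 1.93/0.48 = 4.0208
Step 5: 350 μL + 0.4 mL = 750 μL total → factor 750/350 = 2.1429
Overall dilution factor = 5 × 45 × 5 × 4.0208 × 2.1429 = 9693.1
Final = 0.100 M / 9693.1 = 1.032 × 10^-5 M = 10.3 μM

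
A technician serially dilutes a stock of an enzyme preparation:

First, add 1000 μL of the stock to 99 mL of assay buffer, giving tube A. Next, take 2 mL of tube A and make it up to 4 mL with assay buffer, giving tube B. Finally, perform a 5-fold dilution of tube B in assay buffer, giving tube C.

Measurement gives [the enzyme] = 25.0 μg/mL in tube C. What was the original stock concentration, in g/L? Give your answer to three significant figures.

25.0 g/L

Step 1: 1000 μL + 99 mL = 1 × 10^5 μL total → factor 1 × 10^5/1000 = 100
Step 2: 2 mL brought to 4 mL → factor 4/2 = 2
Step 3: 5-fold → factor 5
Overall dilution factor = 100 × 2 × 5 = 1000
Stock = 25.0 μg/mL × 1000 = 2.500 × 10^4 μg/mL = 25.0 g/L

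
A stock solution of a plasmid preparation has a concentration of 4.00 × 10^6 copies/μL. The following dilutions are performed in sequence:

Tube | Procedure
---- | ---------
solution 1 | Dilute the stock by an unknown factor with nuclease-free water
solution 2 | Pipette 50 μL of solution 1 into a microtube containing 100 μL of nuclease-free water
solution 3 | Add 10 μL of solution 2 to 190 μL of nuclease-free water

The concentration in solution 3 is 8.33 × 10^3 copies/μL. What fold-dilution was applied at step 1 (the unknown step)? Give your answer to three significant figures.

Step 1: unknown factor x
Step 2: 50 μL + 100 μL = 150 μL total → factor 150/50 = 3
Step 3: 10 μL + 190 μL = 200 μL total → factor 200/10 = 20
Product of known-step factors = 60
Overall factor = 4.00 × 10^6 copies/μL / (8.33 × 10^3 copies/μL) = 480.19
x = 480.19 / 60 = 8.00

8.00-fold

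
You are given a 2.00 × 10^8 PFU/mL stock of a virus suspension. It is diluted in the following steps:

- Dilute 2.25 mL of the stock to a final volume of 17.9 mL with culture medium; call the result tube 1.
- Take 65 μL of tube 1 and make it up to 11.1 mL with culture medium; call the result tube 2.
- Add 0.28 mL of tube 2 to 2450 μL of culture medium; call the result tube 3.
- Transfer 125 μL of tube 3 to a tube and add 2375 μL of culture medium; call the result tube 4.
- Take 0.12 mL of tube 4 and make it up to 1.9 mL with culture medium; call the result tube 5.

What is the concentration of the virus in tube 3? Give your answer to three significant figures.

Step 1: 2.25 mL brought to 17.9 mL → factor 17.9/2.25 = 7.9556
Step 2: 65 μL brought to 11.1 mL → factor 11100/65 = 170.77
Step 3: 0.28 mL + 2450 μL = 2.73 mL total → factor 2.73/0.28 = 9.75
Dilution factor through tube 3 = 7.9556 × 170.77 × 9.75 = 13246
[tube 3] = 2.00 × 10^8 PFU/mL / 13246 = 1.51 × 10^4 PFU/mL

1.51 × 10^4 PFU/mL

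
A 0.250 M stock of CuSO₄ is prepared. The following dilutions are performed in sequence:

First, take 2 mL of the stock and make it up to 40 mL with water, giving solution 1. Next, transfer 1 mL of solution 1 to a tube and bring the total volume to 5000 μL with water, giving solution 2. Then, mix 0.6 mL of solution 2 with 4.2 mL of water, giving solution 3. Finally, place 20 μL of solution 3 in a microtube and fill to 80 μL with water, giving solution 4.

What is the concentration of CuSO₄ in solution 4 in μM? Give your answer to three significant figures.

78.1 μM

Step 1: 2 mL brought to 40 mL → factor 40/2 = 20
Step 2: 1 mL brought to 5000 μL → factor 5/1 = 5
Step 3: 0.6 mL + 4.2 mL = 4.8 mL total → factor 4.8/0.6 = 8
Step 4: 20 μL brought to 80 μL → factor 80/20 = 4
Overall dilution factor = 20 × 5 × 8 × 4 = 3200
Final = 0.250 M / 3200 = 7.813 × 10^-5 M = 78.1 μM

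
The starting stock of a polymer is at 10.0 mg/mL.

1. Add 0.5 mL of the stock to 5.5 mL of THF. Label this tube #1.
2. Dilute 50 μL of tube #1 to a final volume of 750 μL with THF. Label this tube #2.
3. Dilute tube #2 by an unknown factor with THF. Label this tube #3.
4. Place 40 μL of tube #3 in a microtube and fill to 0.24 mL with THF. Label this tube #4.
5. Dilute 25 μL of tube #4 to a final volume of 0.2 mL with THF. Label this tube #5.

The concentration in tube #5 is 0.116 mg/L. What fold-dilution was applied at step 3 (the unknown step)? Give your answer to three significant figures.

Step 1: 0.5 mL + 5.5 mL = 6 mL total → factor 6/0.5 = 12
Step 2: 50 μL brought to 750 μL → factor 750/50 = 15
Step 3: unknown factor x
Step 4: 40 μL brought to 0.24 mL → factor 240/40 = 6
Step 5: 25 μL brought to 0.2 mL → factor 200/25 = 8
Product of known-step factors = 8640
Overall factor = 10.0 mg/mL / (0.116 mg/L) = 86207
x = 86207 / 8640 = 9.98

9.98-fold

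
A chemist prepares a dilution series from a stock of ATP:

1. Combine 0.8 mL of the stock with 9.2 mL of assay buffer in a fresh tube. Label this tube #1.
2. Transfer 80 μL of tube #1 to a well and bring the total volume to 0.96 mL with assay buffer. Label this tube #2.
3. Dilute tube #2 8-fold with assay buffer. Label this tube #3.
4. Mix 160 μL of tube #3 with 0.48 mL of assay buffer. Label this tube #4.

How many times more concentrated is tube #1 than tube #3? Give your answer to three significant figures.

96.0

Step 1: 0.8 mL + 9.2 mL = 10 mL total → factor 10/0.8 = 12.5
Step 2: 80 μL brought to 0.96 mL → factor 960/80 = 12
Step 3: 8-fold → factor 8
Dilution factor to tube #1 = 12.5; to tube #3 = 1200
[tube #1]/[tube #3] = (factor to tube #3)/(factor to tube #1) = 1200/12.5 = 96.0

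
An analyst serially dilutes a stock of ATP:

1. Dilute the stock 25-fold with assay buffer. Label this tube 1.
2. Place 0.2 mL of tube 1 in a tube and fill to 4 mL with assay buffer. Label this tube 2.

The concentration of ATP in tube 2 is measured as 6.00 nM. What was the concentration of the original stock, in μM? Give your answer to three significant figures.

3.00 μM

Step 1: 25-fold → factor 25
Step 2: 0.2 mL brought to 4 mL → factor 4/0.2 = 20
Overall dilution factor = 25 × 20 = 500
Stock = 6.00 nM × 500 = 3000 nM = 3.00 μM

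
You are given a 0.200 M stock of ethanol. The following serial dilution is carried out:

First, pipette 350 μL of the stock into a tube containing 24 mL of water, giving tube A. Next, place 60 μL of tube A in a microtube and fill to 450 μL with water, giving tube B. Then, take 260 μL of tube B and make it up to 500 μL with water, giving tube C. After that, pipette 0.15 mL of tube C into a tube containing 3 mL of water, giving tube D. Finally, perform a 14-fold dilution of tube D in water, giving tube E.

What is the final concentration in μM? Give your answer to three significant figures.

0.678 μM

Step 1: 350 μL + 24 mL = 24350 μL total → factor 24350/350 = 69.571
Step 2: 60 μL brought to 450 μL → factor 450/60 = 7.5
Step 3: 260 μL brought to 500 μL → factor 500/260 = 1.9231
Step 4: 0.15 mL + 3 mL = 3.15 mL total → factor 3.15/0.15 = 21
Step 5: 14-fold → factor 14
Overall dilution factor = 69.571 × 7.5 × 1.9231 × 21 × 14 = 2.9501 × 10^5
Final = 0.200 M / 2.9501 × 10^5 = 6.779 × 10^-7 M = 0.678 μM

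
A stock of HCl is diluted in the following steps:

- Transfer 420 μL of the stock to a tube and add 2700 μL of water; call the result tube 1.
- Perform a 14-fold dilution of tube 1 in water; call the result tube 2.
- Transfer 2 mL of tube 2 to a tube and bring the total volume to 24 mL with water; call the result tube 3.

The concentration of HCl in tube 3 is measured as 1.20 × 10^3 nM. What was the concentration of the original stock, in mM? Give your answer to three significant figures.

1.50 mM

Step 1: 420 μL + 2700 μL = 3120 μL total → factor 3120/420 = 7.4286
Step 2: 14-fold → factor 14
Step 3: 2 mL brought to 24 mL → factor 24/2 = 12
Overall dilution factor = 7.4286 × 14 × 12 = 1248
Stock = 1.20 × 10^3 nM × 1248 = 1.498 × 10^6 nM = 1.50 mM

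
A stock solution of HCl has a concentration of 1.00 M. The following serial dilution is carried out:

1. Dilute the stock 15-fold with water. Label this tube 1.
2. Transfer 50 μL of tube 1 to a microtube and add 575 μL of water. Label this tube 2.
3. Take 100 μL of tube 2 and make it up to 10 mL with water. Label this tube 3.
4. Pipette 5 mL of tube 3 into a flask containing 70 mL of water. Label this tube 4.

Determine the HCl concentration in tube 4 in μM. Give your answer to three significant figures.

3.56 μM

Step 1: 15-fold → factor 15
Step 2: 50 μL + 575 μL = 625 μL total → factor 625/50 = 12.5
Step 3: 100 μL brought to 10 mL → factor 10000/100 = 100
Step 4: 5 mL + 70 mL = 75 mL total → factor 75/5 = 15
Overall dilution factor = 15 × 12.5 × 100 × 15 = 2.8125 × 10^5
Final = 1.00 M / 2.8125 × 10^5 = 3.556 × 10^-6 M = 3.56 μM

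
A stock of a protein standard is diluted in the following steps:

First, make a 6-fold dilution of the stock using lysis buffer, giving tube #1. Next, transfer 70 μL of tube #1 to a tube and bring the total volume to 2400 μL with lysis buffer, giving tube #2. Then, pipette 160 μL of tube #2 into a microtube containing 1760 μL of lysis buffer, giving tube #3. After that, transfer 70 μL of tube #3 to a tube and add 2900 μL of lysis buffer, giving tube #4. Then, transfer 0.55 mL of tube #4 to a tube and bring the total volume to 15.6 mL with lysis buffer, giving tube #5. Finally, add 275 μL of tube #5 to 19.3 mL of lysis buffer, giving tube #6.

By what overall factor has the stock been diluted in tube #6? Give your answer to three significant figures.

2.11 × 10^8

Step 1: 6-fold → factor 6
Step 2: 70 μL brought to 2400 μL → factor 2400/70 = 34.286
Step 3: 160 μL + 1760 μL = 1920 μL total → factor 1920/160 = 12
Step 4: 70 μL + 2900 μL = 2970 μL total → factor 2970/70 = 42.429
Step 5: 0.55 mL brought to 15.6 mL → factor 15.6/0.55 = 28.364
Step 6: 275 μL + 19.3 mL = 19575 μL total → factor 19575/275 = 71.182
Overall dilution factor = 6 × 34.286 × 12 × 42.429 × 28.364 × 71.182 = 2.1146 × 10^8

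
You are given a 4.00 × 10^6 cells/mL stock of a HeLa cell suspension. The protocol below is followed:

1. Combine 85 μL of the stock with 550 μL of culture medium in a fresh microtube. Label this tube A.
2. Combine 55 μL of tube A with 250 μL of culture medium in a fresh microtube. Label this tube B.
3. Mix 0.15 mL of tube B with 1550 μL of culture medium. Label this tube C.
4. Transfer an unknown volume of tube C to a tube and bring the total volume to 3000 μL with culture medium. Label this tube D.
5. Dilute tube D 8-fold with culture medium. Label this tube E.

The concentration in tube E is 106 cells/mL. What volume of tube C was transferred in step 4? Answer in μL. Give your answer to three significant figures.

299 μL

Step 1: 85 μL + 550 μL = 635 μL total → factor 635/85 = 7.4706
Step 2: 55 μL + 250 μL = 305 μL total → factor 305/55 = 5.5455
Step 3: 0.15 mL + 1550 μL = 1.7 mL total → factor 1.7/0.15 = 11.333
Step 4: v brought to 3000 μL → factor = 3000 μL/v
Step 5: 8-fold → factor 8
Product of known-step factors = 3756.1
Overall factor = 4.00 × 10^6 cells/mL / (106 cells/mL) = 37736
Step-4 factor = 37736 / 3756.1 = 10.046
v = 3000 μL / 10.046 = 299 μL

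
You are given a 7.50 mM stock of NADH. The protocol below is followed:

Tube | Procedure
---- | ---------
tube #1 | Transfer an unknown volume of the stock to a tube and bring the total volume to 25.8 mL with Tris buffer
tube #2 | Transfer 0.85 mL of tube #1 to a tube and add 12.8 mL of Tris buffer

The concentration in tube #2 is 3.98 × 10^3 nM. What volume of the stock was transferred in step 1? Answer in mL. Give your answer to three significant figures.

0.220 mL

Step 1: v brought to 25.8 mL → factor = 25.8 mL/v
Step 2: 0.85 mL + 12.8 mL = 13.65 mL total → factor 13.65/0.85 = 16.059
Product of known-step factors = 16.059
Overall factor = 7.50 mM / (3.98 × 10^3 nM) = 1884.4
Step-1 factor = 1884.4 / 16.059 = 117.34
v = 25.8 mL / 117.34 = 0.220 mL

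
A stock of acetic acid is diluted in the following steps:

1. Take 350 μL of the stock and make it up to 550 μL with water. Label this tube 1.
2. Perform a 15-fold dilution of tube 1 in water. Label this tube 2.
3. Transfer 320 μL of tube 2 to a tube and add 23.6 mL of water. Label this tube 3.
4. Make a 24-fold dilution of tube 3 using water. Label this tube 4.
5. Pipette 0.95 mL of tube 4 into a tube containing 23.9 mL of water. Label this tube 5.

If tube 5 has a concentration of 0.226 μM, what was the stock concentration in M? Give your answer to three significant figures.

Step 1: 350 μL brought to 550 μL → factor 550/350 = 1.5714
Step 2: 15-fold → factor 15
Step 3: 320 μL + 23.6 mL = 23920 μL total → factor 23920/320 = 74.75
Step 4: 24-fold → factor 24
Step 5: 0.95 mL + 23.9 mL = 24.85 mL total → factor 24.85/0.95 = 26.158
Overall dilution factor = 1.5714 × 15 × 74.75 × 24 × 26.158 = 1.1061 × 10^6
Stock = 0.226 μM × 1.1061 × 10^6 = 2.500 × 10^5 μM = 0.250 M

0.250 M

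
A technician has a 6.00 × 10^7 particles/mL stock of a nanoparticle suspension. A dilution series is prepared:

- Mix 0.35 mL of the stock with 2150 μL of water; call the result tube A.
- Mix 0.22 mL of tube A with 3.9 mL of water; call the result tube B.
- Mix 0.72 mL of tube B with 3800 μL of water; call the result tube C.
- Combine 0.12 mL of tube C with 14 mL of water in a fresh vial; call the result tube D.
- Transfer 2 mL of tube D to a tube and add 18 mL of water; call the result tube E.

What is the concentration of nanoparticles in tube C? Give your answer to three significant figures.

7.14 × 10^4 particles/mL

Step 1: 0.35 mL + 2150 μL = 2.5 mL total → factor 2.5/0.35 = 7.1429
Step 2: 0.22 mL + 3.9 mL = 4.12 mL total → factor 4.12/0.22 = 18.727
Step 3: 0.72 mL + 3800 μL = 4.52 mL total → factor 4.52/0.72 = 6.2778
Dilution factor through tube C = 7.1429 × 18.727 × 6.2778 = 839.75
[tube C] = 6.00 × 10^7 particles/mL / 839.75 = 7.14 × 10^4 particles/mL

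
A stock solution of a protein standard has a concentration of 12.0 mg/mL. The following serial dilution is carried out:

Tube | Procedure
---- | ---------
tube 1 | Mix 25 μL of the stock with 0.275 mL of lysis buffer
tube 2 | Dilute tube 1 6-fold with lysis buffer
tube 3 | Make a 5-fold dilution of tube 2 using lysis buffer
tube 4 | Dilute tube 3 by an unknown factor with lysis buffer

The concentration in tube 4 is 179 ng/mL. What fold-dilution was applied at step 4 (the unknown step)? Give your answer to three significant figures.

Step 1: 25 μL + 0.275 mL = 300 μL total → factor 300/25 = 12
Step 2: 6-fold → factor 6
Step 3: 5-fold → factor 5
Step 4: unknown factor x
Product of known-step factors = 360
Overall factor = 12.0 mg/mL / (179 ng/mL) = 67039
x = 67039 / 360 = 186

186-fold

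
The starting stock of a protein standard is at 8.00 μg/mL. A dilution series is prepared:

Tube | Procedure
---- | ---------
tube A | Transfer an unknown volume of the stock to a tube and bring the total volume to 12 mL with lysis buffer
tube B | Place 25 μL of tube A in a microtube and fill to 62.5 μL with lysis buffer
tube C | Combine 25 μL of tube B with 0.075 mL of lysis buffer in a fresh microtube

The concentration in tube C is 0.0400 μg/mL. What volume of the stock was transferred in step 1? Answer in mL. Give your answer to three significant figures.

Step 1: v brought to 12 mL → factor = 12 mL/v
Step 2: 25 μL brought to 62.5 μL → factor 62.5/25 = 2.5
Step 3: 25 μL + 0.075 mL = 100 μL total → factor 100/25 = 4
Product of known-step factors = 10
Overall factor = 8.00 μg/mL / (0.0400 μg/mL) = 200
Step-1 factor = 200 / 10 = 20
v = 12 mL / 20 = 0.600 mL

0.600 mL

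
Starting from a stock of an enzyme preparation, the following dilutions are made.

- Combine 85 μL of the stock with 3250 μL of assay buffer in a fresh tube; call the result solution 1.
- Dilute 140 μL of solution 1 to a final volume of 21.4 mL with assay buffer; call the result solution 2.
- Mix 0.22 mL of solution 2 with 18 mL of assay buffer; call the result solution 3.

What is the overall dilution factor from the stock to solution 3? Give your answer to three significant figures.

Step 1: 85 μL + 3250 μL = 3335 μL total → factor 3335/85 = 39.235
Step 2: 140 μL brought to 21.4 mL → factor 21400/140 = 152.86
Step 3: 0.22 mL + 18 mL = 18.22 mL total → factor 18.22/0.22 = 82.818
Overall dilution factor = 39.235 × 152.86 × 82.818 = 4.9669 × 10^5

4.97 × 10^5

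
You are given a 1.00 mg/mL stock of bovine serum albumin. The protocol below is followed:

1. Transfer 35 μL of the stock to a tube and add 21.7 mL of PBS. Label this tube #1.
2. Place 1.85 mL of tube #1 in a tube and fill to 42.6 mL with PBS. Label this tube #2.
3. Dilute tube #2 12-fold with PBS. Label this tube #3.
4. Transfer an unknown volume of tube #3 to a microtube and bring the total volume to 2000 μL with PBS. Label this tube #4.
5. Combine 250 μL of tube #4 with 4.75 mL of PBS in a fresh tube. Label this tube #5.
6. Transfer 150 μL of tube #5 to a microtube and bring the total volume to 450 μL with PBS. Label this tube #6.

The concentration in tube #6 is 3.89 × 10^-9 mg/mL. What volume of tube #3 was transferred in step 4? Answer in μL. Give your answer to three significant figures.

80.1 μL

Step 1: 35 μL + 21.7 mL = 21735 μL total → factor 21735/35 = 621
Step 2: 1.85 mL brought to 42.6 mL → factor 42.6/1.85 = 23.027
Step 3: 12-fold → factor 12
Step 4: v brought to 2000 μL → factor = 2000 μL/v
Step 5: 250 μL + 4.75 mL = 5000 μL total → factor 5000/250 = 20
Step 6: 150 μL brought to 450 μL → factor 450/150 = 3
Product of known-step factors = 1.0296 × 10^7
Overall factor = 1.00 mg/mL / (3.89 × 10^-9 mg/mL) = 2.5707 × 10^8
Step-4 factor = 2.5707 × 10^8 / 1.0296 × 10^7 = 24.968
v = 2000 μL / 24.968 = 80.1 μL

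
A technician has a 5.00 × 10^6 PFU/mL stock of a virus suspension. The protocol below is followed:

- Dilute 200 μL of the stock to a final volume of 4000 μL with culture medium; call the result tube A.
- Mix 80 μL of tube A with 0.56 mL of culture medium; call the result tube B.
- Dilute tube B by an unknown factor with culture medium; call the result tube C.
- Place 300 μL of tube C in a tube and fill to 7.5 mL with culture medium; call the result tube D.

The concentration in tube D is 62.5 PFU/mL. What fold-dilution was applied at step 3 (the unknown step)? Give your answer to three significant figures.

20.0-fold

Step 1: 200 μL brought to 4000 μL → factor 4000/200 = 20
Step 2: 80 μL + 0.56 mL = 640 μL total → factor 640/80 = 8
Step 3: unknown factor x
Step 4: 300 μL brought to 7.5 mL → factor 7500/300 = 25
Product of known-step factors = 4000
Overall factor = 5.00 × 10^6 PFU/mL / (62.5 PFU/mL) = 80000
x = 80000 / 4000 = 20.0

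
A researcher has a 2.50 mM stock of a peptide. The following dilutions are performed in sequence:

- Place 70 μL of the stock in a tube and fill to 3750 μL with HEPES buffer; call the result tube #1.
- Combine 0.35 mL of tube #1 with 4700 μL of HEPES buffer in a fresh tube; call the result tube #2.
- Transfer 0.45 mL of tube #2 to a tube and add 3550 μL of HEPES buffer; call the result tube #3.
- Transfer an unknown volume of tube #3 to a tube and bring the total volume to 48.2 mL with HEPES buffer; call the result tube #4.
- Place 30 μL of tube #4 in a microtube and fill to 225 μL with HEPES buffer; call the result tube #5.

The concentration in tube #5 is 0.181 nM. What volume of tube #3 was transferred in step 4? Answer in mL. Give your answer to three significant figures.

0.180 mL

Step 1: 70 μL brought to 3750 μL → factor 3750/70 = 53.571
Step 2: 0.35 mL + 4700 μL = 5.05 mL total → factor 5.05/0.35 = 14.429
Step 3: 0.45 mL + 3550 μL = 4 mL total → factor 4/0.45 = 8.8889
Step 4: v brought to 48.2 mL → factor = 48.2 mL/v
Step 5: 30 μL brought to 225 μL → factor 225/30 = 7.5
Product of known-step factors = 51531
Overall factor = 2.50 mM / (0.181 nM) = 1.3812 × 10^7
Step-4 factor = 1.3812 × 10^7 / 51531 = 268.04
v = 48.2 mL / 268.04 = 0.180 mL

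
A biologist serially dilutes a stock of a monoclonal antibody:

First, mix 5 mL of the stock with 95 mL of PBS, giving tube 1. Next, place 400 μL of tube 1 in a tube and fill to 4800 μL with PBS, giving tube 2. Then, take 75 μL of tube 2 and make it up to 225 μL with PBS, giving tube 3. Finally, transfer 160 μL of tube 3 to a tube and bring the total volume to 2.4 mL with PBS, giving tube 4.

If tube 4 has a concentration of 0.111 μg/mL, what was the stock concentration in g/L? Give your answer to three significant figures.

Step 1: 5 mL + 95 mL = 100 mL total → factor 100/5 = 20
Step 2: 400 μL brought to 4800 μL → factor 4800/400 = 12
Step 3: 75 μL brought to 225 μL → factor 225/75 = 3
Step 4: 160 μL brought to 2.4 mL → factor 2400/160 = 15
Overall dilution factor = 20 × 12 × 3 × 15 = 10800
Stock = 0.111 μg/mL × 10800 = 1199 μg/mL = 1.20 g/L

1.20 g/L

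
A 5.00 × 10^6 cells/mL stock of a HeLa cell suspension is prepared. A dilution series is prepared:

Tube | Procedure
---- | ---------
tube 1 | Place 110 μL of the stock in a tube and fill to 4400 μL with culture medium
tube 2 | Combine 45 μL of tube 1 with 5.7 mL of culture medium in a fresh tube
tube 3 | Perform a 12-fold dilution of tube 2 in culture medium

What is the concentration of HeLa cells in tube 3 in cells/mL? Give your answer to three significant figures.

81.6 cells/mL

Step 1: 110 μL brought to 4400 μL → factor 4400/110 = 40
Step 2: 45 μL + 5.7 mL = 5745 μL total → factor 5745/45 = 127.67
Step 3: 12-fold → factor 12
Overall dilution factor = 40 × 127.67 × 12 = 61280
Final = 5.00 × 10^6 cells/mL / 61280 = 81.6 cells/mL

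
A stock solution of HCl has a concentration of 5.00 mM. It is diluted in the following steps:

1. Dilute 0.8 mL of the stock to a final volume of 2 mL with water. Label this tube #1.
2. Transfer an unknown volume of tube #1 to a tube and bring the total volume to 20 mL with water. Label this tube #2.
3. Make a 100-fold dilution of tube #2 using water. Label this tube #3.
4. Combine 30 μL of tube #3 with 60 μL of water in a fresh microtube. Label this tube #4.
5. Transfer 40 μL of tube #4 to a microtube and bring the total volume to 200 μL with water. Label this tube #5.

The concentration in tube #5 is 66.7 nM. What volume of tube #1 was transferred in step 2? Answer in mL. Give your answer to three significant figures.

Step 1: 0.8 mL brought to 2 mL → factor 2/0.8 = 2.5
Step 2: v brought to 20 mL → factor = 20 mL/v
Step 3: 100-fold → factor 100
Step 4: 30 μL + 60 μL = 90 μL total → factor 90/30 = 3
Step 5: 40 μL brought to 200 μL → factor 200/40 = 5
Product of known-step factors = 3750
Overall factor = 5.00 mM / (66.7 nM) = 74963
Step-2 factor = 74963 / 3750 = 19.99
v = 20 mL / 19.99 = 1.00 mL

1.00 mL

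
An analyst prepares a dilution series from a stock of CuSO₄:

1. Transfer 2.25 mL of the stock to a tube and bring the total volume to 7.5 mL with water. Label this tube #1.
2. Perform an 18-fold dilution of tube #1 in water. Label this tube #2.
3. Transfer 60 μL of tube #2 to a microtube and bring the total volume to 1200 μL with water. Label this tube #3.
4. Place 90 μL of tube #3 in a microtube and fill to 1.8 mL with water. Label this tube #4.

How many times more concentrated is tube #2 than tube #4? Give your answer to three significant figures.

400

Step 1: 2.25 mL brought to 7.5 mL → factor 7.5/2.25 = 3.3333
Step 2: 18-fold → factor 18
Step 3: 60 μL brought to 1200 μL → factor 1200/60 = 20
Step 4: 90 μL brought to 1.8 mL → factor 1800/90 = 20
Dilution factor to tube #2 = 60; to tube #4 = 24000
[tube #2]/[tube #4] = (factor to tube #4)/(factor to tube #2) = 24000/60 = 400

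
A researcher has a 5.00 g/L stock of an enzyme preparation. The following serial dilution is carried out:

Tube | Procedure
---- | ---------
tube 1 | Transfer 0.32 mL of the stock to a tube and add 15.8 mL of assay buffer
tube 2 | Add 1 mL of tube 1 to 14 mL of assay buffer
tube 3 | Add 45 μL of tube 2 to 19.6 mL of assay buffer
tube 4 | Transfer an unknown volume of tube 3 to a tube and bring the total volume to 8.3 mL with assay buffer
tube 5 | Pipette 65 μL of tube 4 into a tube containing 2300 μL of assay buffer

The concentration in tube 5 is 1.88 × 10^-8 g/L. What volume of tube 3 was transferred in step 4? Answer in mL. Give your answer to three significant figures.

Step 1: 0.32 mL + 15.8 mL = 16.12 mL total → factor 16.12/0.32 = 50.375
Step 2: 1 mL + 14 mL = 15 mL total → factor 15/1 = 15
Step 3: 45 μL + 19.6 mL = 19645 μL total → factor 19645/45 = 436.56
Step 4: v brought to 8.3 mL → factor = 8.3 mL/v
Step 5: 65 μL + 2300 μL = 2365 μL total → factor 2365/65 = 36.385
Product of known-step factors = 1.2002 × 10^7
Overall factor = 5.00 g/L / (1.88 × 10^-8 g/L) = 2.6596 × 10^8
Step-4 factor = 2.6596 × 10^8 / 1.2002 × 10^7 = 22.159
v = 8.3 mL / 22.159 = 0.375 mL

0.375 mL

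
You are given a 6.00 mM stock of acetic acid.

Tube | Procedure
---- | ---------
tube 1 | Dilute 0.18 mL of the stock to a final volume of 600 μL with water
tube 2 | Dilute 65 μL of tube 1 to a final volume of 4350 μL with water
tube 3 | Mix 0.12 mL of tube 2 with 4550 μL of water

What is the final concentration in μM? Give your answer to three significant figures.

0.691 μM

Step 1: 0.18 mL brought to 600 μL → factor 0.6/0.18 = 3.3333
Step 2: 65 μL brought to 4350 μL → factor 4350/65 = 66.923
Step 3: 0.12 mL + 4550 μL = 4.67 mL total → factor 4.67/0.12 = 38.917
Overall dilution factor = 3.3333 × 66.923 × 38.917 = 8681.4
Final = 6.00 mM / 8681.4 = 0.0006911 mM = 0.691 μM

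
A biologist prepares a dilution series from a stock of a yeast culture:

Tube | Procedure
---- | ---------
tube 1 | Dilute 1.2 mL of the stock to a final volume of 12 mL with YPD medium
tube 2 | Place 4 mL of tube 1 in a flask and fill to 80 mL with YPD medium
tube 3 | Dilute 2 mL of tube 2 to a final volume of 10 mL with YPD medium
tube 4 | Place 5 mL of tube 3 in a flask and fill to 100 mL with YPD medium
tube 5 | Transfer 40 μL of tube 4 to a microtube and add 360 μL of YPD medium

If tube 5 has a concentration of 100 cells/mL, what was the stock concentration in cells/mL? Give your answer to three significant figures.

Step 1: 1.2 mL brought to 12 mL → factor 12/1.2 = 10
Step 2: 4 mL brought to 80 mL → factor 80/4 = 20
Step 3: 2 mL brought to 10 mL → factor 10/2 = 5
Step 4: 5 mL brought to 100 mL → factor 100/5 = 20
Step 5: 40 μL + 360 μL = 400 μL total → factor 400/40 = 10
Overall dilution factor = 10 × 20 × 5 × 20 × 10 = 2 × 10^5
Stock = 100 cells/mL × 2 × 10^5 = 2.00 × 10^7 cells/mL

2.00 × 10^7 cells/mL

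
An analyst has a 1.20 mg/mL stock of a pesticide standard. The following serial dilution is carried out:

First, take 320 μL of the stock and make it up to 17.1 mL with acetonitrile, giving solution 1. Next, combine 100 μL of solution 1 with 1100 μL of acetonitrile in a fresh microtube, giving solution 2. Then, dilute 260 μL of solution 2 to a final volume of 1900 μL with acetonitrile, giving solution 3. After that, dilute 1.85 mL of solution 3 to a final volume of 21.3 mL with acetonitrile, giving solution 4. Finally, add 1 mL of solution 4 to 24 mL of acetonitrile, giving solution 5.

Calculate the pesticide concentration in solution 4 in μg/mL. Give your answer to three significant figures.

0.0222 μg/mL

Step 1: 320 μL brought to 17.1 mL → factor 17100/320 = 53.438
Step 2: 100 μL + 1100 μL = 1200 μL total → factor 1200/100 = 12
Step 3: 260 μL brought to 1900 μL → factor 1900/260 = 7.3077
Step 4: 1.85 mL brought to 21.3 mL → factor 21.3/1.85 = 11.514
Dilution factor through solution 4 = 53.438 × 12 × 7.3077 × 11.514 = 53953
[solution 4] = 1.20 mg/mL / 53953 = 2.224 × 10^-5 mg/mL = 0.0222 μg/mL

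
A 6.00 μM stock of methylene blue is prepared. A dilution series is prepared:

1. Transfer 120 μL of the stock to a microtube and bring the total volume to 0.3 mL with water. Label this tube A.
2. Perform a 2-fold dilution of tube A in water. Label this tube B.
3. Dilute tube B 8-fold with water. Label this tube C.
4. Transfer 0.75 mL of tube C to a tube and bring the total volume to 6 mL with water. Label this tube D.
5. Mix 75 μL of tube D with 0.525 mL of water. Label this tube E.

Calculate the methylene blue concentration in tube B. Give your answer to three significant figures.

Step 1: 120 μL brought to 0.3 mL → factor 300/120 = 2.5
Step 2: 2-fold → factor 2
Dilution factor through tube B = 2.5 × 2 = 5
[tube B] = 6.00 μM / 5 = 1.20 μM

1.20 μM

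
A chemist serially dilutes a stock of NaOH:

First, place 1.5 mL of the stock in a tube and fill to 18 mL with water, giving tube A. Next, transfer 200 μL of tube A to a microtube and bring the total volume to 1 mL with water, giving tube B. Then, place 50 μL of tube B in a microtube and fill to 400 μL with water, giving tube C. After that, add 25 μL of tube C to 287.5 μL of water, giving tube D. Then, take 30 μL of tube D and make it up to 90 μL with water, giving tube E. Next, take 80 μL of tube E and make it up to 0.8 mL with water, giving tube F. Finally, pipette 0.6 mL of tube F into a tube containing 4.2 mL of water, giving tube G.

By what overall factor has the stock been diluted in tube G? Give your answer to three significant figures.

1.44 × 10^6

Step 1: 1.5 mL brought to 18 mL → factor 18/1.5 = 12
Step 2: 200 μL brought to 1 mL → factor 1000/200 = 5
Step 3: 50 μL brought to 400 μL → factor 400/50 = 8
Step 4: 25 μL + 287.5 μL = 312.5 μL total → factor 312.5/25 = 12.5
Step 5: 30 μL brought to 90 μL → factor 90/30 = 3
Step 6: 80 μL brought to 0.8 mL → factor 800/80 = 10
Step 7: 0.6 mL + 4.2 mL = 4.8 mL total → factor 4.8/0.6 = 8
Overall dilution factor = 12 × 5 × 8 × 12.5 × 3 × 10 × 8 = 1.44 × 10^6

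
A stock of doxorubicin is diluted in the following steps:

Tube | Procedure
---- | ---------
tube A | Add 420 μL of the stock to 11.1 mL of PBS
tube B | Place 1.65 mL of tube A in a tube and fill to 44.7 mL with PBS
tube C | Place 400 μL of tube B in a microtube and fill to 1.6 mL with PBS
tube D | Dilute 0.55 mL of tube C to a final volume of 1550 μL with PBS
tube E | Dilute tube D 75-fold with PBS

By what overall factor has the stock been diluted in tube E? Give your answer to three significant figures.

Step 1: 420 μL + 11.1 mL = 11520 μL total → factor 11520/420 = 27.429
Step 2: 1.65 mL brought to 44.7 mL → factor 44.7/1.65 = 27.091
Step 3: 400 μL brought to 1.6 mL → factor 1600/400 = 4
Step 4: 0.55 mL brought to 1550 μL → factor 1.55/0.55 = 2.8182
Step 5: 75-fold → factor 75
Overall dilution factor = 27.429 × 27.091 × 4 × 2.8182 × 75 = 6.2823 × 10^5

6.28 × 10^5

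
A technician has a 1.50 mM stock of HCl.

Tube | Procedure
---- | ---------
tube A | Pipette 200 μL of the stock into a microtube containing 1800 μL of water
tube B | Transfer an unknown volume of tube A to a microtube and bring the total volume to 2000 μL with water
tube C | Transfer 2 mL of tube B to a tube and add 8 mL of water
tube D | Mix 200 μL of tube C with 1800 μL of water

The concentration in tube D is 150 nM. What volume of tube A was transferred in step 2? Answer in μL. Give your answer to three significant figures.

100 μL

Step 1: 200 μL + 1800 μL = 2000 μL total → factor 2000/200 = 10
Step 2: v brought to 2000 μL → factor = 2000 μL/v
Step 3: 2 mL + 8 mL = 10 mL total → factor 10/2 = 5
Step 4: 200 μL + 1800 μL = 2000 μL total → factor 2000/200 = 10
Product of known-step factors = 500
Overall factor = 1.50 mM / (150 nM) = 10000
Step-2 factor = 10000 / 500 = 20
v = 2000 μL / 20 = 100 μL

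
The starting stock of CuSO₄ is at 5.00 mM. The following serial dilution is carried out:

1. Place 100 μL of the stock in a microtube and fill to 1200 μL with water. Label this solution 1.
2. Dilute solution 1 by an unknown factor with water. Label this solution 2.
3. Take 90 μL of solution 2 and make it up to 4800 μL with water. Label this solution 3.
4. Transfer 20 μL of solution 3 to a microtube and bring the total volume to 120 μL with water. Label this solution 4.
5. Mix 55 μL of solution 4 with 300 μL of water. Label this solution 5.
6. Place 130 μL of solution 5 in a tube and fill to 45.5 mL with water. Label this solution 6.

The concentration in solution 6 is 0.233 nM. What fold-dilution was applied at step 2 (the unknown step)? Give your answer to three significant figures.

2.47-fold

Step 1: 100 μL brought to 1200 μL → factor 1200/100 = 12
Step 2: unknown factor x
Step 3: 90 μL brought to 4800 μL → factor 4800/90 = 53.333
Step 4: 20 μL brought to 120 μL → factor 120/20 = 6
Step 5: 55 μL + 300 μL = 355 μL total → factor 355/55 = 6.4545
Step 6: 130 μL brought to 45.5 mL → factor 45500/130 = 350
Product of known-step factors = 8.6749 × 10^6
Overall factor = 5.00 mM / (0.233 nM) = 2.1459 × 10^7
x = 2.1459 × 10^7 / 8.6749 × 10^6 = 2.47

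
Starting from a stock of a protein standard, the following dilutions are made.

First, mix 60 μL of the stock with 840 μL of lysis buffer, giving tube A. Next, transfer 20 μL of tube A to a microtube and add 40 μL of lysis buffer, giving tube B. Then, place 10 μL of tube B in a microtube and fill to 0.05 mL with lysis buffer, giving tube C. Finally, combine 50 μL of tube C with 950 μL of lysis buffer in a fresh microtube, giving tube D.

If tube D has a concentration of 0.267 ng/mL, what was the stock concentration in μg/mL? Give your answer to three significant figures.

1.20 μg/mL

Step 1: 60 μL + 840 μL = 900 μL total → factor 900/60 = 15
Step 2: 20 μL + 40 μL = 60 μL total → factor 60/20 = 3
Step 3: 10 μL brought to 0.05 mL → factor 50/10 = 5
Step 4: 50 μL + 950 μL = 1000 μL total → factor 1000/50 = 20
Overall dilution factor = 15 × 3 × 5 × 20 = 4500
Stock = 0.267 ng/mL × 4500 = 1202 ng/mL = 1.20 μg/mL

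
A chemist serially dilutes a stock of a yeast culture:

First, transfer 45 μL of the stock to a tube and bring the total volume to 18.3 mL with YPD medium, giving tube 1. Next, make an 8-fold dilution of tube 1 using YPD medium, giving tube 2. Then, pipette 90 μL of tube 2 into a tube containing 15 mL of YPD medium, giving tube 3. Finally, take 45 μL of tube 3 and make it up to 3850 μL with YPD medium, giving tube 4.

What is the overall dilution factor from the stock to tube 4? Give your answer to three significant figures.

Step 1: 45 μL brought to 18.3 mL → factor 18300/45 = 406.67
Step 2: 8-fold → factor 8
Step 3: 90 μL + 15 mL = 15090 μL total → factor 15090/90 = 167.67
Step 4: 45 μL brought to 3850 μL → factor 3850/45 = 85.556
Overall dilution factor = 406.67 × 8 × 167.67 × 85.556 = 4.6668 × 10^7

4.67 × 10^7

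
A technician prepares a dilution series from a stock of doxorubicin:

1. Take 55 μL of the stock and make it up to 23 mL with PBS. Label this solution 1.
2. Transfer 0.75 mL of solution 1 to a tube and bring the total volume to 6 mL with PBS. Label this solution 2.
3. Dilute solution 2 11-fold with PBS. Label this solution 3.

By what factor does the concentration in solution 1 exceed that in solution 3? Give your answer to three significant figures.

Step 1: 55 μL brought to 23 mL → factor 23000/55 = 418.18
Step 2: 0.75 mL brought to 6 mL → factor 6/0.75 = 8
Step 3: 11-fold → factor 11
Dilution factor to solution 1 = 418.18; to solution 3 = 36800
[solution 1]/[solution 3] = (factor to solution 3)/(factor to solution 1) = 36800/418.18 = 88.0

88.0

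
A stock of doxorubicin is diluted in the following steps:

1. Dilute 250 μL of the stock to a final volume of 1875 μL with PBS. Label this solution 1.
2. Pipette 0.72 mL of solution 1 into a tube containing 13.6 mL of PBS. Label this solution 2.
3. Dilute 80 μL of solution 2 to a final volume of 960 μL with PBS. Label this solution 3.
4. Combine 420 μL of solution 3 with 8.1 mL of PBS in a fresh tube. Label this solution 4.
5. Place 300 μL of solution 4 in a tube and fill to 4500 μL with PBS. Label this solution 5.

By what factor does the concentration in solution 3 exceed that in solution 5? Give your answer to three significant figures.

Step 1: 250 μL brought to 1875 μL → factor 1875/250 = 7.5
Step 2: 0.72 mL + 13.6 mL = 14.32 mL total → factor 14.32/0.72 = 19.889
Step 3: 80 μL brought to 960 μL → factor 960/80 = 12
Step 4: 420 μL + 8.1 mL = 8520 μL total → factor 8520/420 = 20.286
Step 5: 300 μL brought to 4500 μL → factor 4500/300 = 15
Dilution factor to solution 3 = 1790; to solution 5 = 5.4467 × 10^5
[solution 3]/[solution 5] = (factor to solution 5)/(factor to solution 3) = 5.4467 × 10^5/1790 = 304

304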